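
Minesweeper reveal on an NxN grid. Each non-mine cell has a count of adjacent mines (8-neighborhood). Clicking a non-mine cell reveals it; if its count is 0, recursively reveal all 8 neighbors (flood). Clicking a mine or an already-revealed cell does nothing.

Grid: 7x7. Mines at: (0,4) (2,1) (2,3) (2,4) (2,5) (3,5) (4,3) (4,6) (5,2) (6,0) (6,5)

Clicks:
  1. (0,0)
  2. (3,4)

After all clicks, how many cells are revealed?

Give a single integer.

Answer: 9

Derivation:
Click 1 (0,0) count=0: revealed 8 new [(0,0) (0,1) (0,2) (0,3) (1,0) (1,1) (1,2) (1,3)] -> total=8
Click 2 (3,4) count=5: revealed 1 new [(3,4)] -> total=9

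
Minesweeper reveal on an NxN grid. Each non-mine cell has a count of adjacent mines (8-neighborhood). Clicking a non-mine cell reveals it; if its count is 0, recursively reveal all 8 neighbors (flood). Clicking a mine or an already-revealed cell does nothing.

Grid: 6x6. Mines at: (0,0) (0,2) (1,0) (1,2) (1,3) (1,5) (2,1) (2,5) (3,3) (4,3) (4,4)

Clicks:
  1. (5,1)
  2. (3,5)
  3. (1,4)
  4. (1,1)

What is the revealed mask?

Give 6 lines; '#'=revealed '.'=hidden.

Answer: ......
.#..#.
......
###..#
###...
###...

Derivation:
Click 1 (5,1) count=0: revealed 9 new [(3,0) (3,1) (3,2) (4,0) (4,1) (4,2) (5,0) (5,1) (5,2)] -> total=9
Click 2 (3,5) count=2: revealed 1 new [(3,5)] -> total=10
Click 3 (1,4) count=3: revealed 1 new [(1,4)] -> total=11
Click 4 (1,1) count=5: revealed 1 new [(1,1)] -> total=12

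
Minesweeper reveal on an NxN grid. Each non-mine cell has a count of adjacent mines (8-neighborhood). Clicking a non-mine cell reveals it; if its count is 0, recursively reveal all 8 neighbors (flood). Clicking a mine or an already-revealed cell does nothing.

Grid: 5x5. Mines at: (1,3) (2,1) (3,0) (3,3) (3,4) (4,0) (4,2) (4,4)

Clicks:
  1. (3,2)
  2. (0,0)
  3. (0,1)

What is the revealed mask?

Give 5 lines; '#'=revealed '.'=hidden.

Answer: ###..
###..
.....
..#..
.....

Derivation:
Click 1 (3,2) count=3: revealed 1 new [(3,2)] -> total=1
Click 2 (0,0) count=0: revealed 6 new [(0,0) (0,1) (0,2) (1,0) (1,1) (1,2)] -> total=7
Click 3 (0,1) count=0: revealed 0 new [(none)] -> total=7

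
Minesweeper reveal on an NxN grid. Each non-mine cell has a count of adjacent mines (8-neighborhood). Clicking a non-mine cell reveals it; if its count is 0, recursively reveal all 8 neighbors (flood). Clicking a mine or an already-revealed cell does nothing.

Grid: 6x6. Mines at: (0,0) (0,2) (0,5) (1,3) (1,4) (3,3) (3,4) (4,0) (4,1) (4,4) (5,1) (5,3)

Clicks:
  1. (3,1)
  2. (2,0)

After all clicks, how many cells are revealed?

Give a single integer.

Answer: 9

Derivation:
Click 1 (3,1) count=2: revealed 1 new [(3,1)] -> total=1
Click 2 (2,0) count=0: revealed 8 new [(1,0) (1,1) (1,2) (2,0) (2,1) (2,2) (3,0) (3,2)] -> total=9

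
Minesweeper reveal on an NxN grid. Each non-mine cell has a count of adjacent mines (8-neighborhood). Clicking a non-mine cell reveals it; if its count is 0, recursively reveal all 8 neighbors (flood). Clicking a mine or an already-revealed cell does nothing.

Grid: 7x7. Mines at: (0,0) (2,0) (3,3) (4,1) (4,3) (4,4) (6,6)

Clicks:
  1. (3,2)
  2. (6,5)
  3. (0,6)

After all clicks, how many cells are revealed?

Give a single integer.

Click 1 (3,2) count=3: revealed 1 new [(3,2)] -> total=1
Click 2 (6,5) count=1: revealed 1 new [(6,5)] -> total=2
Click 3 (0,6) count=0: revealed 25 new [(0,1) (0,2) (0,3) (0,4) (0,5) (0,6) (1,1) (1,2) (1,3) (1,4) (1,5) (1,6) (2,1) (2,2) (2,3) (2,4) (2,5) (2,6) (3,4) (3,5) (3,6) (4,5) (4,6) (5,5) (5,6)] -> total=27

Answer: 27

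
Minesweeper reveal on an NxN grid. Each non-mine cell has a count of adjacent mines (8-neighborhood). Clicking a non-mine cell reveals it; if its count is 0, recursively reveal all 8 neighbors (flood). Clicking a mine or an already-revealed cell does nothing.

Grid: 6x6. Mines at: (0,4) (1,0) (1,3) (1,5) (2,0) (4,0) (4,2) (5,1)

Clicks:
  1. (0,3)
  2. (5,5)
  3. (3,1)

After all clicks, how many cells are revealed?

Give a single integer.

Click 1 (0,3) count=2: revealed 1 new [(0,3)] -> total=1
Click 2 (5,5) count=0: revealed 12 new [(2,3) (2,4) (2,5) (3,3) (3,4) (3,5) (4,3) (4,4) (4,5) (5,3) (5,4) (5,5)] -> total=13
Click 3 (3,1) count=3: revealed 1 new [(3,1)] -> total=14

Answer: 14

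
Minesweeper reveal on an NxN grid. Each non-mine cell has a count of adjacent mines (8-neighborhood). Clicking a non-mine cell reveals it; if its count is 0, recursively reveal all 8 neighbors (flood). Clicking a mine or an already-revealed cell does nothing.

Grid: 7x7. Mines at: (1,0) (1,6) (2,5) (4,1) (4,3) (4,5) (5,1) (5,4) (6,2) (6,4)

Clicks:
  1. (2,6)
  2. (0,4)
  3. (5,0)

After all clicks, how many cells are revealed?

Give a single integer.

Answer: 20

Derivation:
Click 1 (2,6) count=2: revealed 1 new [(2,6)] -> total=1
Click 2 (0,4) count=0: revealed 18 new [(0,1) (0,2) (0,3) (0,4) (0,5) (1,1) (1,2) (1,3) (1,4) (1,5) (2,1) (2,2) (2,3) (2,4) (3,1) (3,2) (3,3) (3,4)] -> total=19
Click 3 (5,0) count=2: revealed 1 new [(5,0)] -> total=20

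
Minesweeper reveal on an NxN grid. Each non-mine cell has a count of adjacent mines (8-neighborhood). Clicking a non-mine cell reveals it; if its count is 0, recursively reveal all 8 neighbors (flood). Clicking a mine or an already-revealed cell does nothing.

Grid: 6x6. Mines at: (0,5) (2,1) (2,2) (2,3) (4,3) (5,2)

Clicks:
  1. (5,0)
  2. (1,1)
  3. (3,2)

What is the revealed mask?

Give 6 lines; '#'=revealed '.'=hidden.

Answer: ......
.#....
......
###...
##....
##....

Derivation:
Click 1 (5,0) count=0: revealed 6 new [(3,0) (3,1) (4,0) (4,1) (5,0) (5,1)] -> total=6
Click 2 (1,1) count=2: revealed 1 new [(1,1)] -> total=7
Click 3 (3,2) count=4: revealed 1 new [(3,2)] -> total=8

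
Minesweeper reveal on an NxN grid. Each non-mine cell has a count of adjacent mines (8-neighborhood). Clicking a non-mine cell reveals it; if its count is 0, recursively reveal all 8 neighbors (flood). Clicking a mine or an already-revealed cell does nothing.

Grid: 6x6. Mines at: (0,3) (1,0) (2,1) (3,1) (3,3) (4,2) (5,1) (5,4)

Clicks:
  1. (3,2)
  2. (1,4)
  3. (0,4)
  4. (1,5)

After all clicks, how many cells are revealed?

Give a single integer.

Answer: 11

Derivation:
Click 1 (3,2) count=4: revealed 1 new [(3,2)] -> total=1
Click 2 (1,4) count=1: revealed 1 new [(1,4)] -> total=2
Click 3 (0,4) count=1: revealed 1 new [(0,4)] -> total=3
Click 4 (1,5) count=0: revealed 8 new [(0,5) (1,5) (2,4) (2,5) (3,4) (3,5) (4,4) (4,5)] -> total=11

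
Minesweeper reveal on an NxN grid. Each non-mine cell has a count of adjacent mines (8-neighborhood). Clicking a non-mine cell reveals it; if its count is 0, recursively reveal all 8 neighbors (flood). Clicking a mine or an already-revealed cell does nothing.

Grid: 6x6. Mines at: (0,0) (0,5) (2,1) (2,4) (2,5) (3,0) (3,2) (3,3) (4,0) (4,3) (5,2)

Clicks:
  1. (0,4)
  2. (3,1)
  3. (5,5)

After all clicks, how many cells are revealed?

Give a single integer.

Click 1 (0,4) count=1: revealed 1 new [(0,4)] -> total=1
Click 2 (3,1) count=4: revealed 1 new [(3,1)] -> total=2
Click 3 (5,5) count=0: revealed 6 new [(3,4) (3,5) (4,4) (4,5) (5,4) (5,5)] -> total=8

Answer: 8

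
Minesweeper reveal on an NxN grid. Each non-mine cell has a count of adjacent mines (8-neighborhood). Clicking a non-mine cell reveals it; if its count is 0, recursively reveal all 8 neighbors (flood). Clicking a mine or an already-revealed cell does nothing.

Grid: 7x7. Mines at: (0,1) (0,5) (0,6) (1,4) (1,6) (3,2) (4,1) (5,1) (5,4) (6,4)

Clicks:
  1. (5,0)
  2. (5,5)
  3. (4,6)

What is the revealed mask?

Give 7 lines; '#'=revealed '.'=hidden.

Answer: .......
.......
...####
...####
...####
#....##
.....##

Derivation:
Click 1 (5,0) count=2: revealed 1 new [(5,0)] -> total=1
Click 2 (5,5) count=2: revealed 1 new [(5,5)] -> total=2
Click 3 (4,6) count=0: revealed 15 new [(2,3) (2,4) (2,5) (2,6) (3,3) (3,4) (3,5) (3,6) (4,3) (4,4) (4,5) (4,6) (5,6) (6,5) (6,6)] -> total=17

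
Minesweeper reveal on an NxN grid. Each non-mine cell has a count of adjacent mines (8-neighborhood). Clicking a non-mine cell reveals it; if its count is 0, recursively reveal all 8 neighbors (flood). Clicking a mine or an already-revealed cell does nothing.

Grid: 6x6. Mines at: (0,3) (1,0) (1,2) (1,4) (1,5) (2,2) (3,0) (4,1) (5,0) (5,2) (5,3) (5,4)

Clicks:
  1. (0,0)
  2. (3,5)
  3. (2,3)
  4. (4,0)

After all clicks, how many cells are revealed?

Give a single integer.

Answer: 11

Derivation:
Click 1 (0,0) count=1: revealed 1 new [(0,0)] -> total=1
Click 2 (3,5) count=0: revealed 9 new [(2,3) (2,4) (2,5) (3,3) (3,4) (3,5) (4,3) (4,4) (4,5)] -> total=10
Click 3 (2,3) count=3: revealed 0 new [(none)] -> total=10
Click 4 (4,0) count=3: revealed 1 new [(4,0)] -> total=11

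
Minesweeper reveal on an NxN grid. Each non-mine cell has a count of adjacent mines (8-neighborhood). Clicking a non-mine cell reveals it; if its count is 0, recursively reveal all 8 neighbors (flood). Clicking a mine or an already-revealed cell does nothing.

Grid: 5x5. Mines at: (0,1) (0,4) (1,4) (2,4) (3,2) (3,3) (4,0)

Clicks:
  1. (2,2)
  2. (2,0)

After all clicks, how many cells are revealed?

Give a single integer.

Answer: 7

Derivation:
Click 1 (2,2) count=2: revealed 1 new [(2,2)] -> total=1
Click 2 (2,0) count=0: revealed 6 new [(1,0) (1,1) (2,0) (2,1) (3,0) (3,1)] -> total=7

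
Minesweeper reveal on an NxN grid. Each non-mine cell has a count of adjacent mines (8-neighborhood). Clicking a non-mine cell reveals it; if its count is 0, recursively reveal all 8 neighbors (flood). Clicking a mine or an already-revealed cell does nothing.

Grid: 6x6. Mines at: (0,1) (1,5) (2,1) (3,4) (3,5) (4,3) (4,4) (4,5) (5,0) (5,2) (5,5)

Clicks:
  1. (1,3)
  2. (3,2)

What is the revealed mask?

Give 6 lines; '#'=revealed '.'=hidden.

Click 1 (1,3) count=0: revealed 9 new [(0,2) (0,3) (0,4) (1,2) (1,3) (1,4) (2,2) (2,3) (2,4)] -> total=9
Click 2 (3,2) count=2: revealed 1 new [(3,2)] -> total=10

Answer: ..###.
..###.
..###.
..#...
......
......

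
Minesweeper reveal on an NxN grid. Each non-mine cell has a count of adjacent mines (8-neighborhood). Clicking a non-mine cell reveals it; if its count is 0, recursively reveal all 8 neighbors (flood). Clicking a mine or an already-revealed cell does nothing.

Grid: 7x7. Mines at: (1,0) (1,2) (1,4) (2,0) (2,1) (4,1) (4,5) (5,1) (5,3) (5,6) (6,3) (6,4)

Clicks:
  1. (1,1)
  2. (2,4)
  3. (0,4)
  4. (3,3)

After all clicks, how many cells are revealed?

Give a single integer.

Answer: 11

Derivation:
Click 1 (1,1) count=4: revealed 1 new [(1,1)] -> total=1
Click 2 (2,4) count=1: revealed 1 new [(2,4)] -> total=2
Click 3 (0,4) count=1: revealed 1 new [(0,4)] -> total=3
Click 4 (3,3) count=0: revealed 8 new [(2,2) (2,3) (3,2) (3,3) (3,4) (4,2) (4,3) (4,4)] -> total=11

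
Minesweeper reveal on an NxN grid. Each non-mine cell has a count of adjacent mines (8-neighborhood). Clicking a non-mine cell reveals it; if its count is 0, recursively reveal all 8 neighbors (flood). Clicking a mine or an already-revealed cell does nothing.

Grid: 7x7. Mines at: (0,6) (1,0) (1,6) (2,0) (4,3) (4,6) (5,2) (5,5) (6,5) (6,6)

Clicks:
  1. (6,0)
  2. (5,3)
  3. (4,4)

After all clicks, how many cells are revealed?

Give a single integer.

Answer: 10

Derivation:
Click 1 (6,0) count=0: revealed 8 new [(3,0) (3,1) (4,0) (4,1) (5,0) (5,1) (6,0) (6,1)] -> total=8
Click 2 (5,3) count=2: revealed 1 new [(5,3)] -> total=9
Click 3 (4,4) count=2: revealed 1 new [(4,4)] -> total=10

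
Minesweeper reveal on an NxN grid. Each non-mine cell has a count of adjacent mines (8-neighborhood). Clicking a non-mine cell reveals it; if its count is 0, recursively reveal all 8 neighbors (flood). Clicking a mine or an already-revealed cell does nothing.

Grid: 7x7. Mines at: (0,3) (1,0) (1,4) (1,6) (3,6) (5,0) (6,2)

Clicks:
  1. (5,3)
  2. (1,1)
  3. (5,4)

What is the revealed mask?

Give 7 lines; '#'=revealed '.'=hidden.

Click 1 (5,3) count=1: revealed 1 new [(5,3)] -> total=1
Click 2 (1,1) count=1: revealed 1 new [(1,1)] -> total=2
Click 3 (5,4) count=0: revealed 30 new [(1,2) (1,3) (2,0) (2,1) (2,2) (2,3) (2,4) (2,5) (3,0) (3,1) (3,2) (3,3) (3,4) (3,5) (4,0) (4,1) (4,2) (4,3) (4,4) (4,5) (4,6) (5,1) (5,2) (5,4) (5,5) (5,6) (6,3) (6,4) (6,5) (6,6)] -> total=32

Answer: .......
.###...
######.
######.
#######
.######
...####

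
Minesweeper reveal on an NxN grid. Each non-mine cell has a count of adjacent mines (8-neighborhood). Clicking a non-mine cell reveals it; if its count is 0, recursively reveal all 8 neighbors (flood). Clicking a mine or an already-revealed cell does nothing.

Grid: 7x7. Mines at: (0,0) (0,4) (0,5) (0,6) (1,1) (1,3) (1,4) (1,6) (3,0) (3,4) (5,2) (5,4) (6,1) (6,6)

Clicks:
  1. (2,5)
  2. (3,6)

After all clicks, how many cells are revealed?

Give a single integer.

Click 1 (2,5) count=3: revealed 1 new [(2,5)] -> total=1
Click 2 (3,6) count=0: revealed 7 new [(2,6) (3,5) (3,6) (4,5) (4,6) (5,5) (5,6)] -> total=8

Answer: 8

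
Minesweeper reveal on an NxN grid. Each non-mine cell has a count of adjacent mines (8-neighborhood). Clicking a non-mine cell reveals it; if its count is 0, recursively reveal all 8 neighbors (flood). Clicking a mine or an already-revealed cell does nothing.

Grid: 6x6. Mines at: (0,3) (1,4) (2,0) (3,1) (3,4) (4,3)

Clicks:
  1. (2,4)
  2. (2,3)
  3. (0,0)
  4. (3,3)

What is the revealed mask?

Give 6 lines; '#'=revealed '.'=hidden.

Click 1 (2,4) count=2: revealed 1 new [(2,4)] -> total=1
Click 2 (2,3) count=2: revealed 1 new [(2,3)] -> total=2
Click 3 (0,0) count=0: revealed 6 new [(0,0) (0,1) (0,2) (1,0) (1,1) (1,2)] -> total=8
Click 4 (3,3) count=2: revealed 1 new [(3,3)] -> total=9

Answer: ###...
###...
...##.
...#..
......
......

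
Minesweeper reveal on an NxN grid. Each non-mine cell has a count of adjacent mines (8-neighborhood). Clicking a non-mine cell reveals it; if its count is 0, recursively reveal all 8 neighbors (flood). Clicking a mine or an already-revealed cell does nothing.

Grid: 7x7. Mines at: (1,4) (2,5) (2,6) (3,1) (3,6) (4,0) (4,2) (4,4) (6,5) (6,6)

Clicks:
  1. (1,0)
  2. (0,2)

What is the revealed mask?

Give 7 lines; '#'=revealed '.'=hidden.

Click 1 (1,0) count=0: revealed 12 new [(0,0) (0,1) (0,2) (0,3) (1,0) (1,1) (1,2) (1,3) (2,0) (2,1) (2,2) (2,3)] -> total=12
Click 2 (0,2) count=0: revealed 0 new [(none)] -> total=12

Answer: ####...
####...
####...
.......
.......
.......
.......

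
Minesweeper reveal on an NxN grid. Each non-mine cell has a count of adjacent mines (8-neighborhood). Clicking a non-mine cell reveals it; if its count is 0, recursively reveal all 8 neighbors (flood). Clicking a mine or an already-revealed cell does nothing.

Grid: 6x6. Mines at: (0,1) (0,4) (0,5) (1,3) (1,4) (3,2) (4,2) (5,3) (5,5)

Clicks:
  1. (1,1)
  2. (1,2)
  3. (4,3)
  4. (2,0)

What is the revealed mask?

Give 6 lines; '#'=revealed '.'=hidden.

Click 1 (1,1) count=1: revealed 1 new [(1,1)] -> total=1
Click 2 (1,2) count=2: revealed 1 new [(1,2)] -> total=2
Click 3 (4,3) count=3: revealed 1 new [(4,3)] -> total=3
Click 4 (2,0) count=0: revealed 9 new [(1,0) (2,0) (2,1) (3,0) (3,1) (4,0) (4,1) (5,0) (5,1)] -> total=12

Answer: ......
###...
##....
##....
##.#..
##....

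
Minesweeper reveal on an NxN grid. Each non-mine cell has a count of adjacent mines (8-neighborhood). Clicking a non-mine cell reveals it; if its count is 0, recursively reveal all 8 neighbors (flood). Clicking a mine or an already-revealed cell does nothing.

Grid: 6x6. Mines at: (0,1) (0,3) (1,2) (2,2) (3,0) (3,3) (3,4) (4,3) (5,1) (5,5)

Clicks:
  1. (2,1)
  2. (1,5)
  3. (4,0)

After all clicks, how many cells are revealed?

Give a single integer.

Click 1 (2,1) count=3: revealed 1 new [(2,1)] -> total=1
Click 2 (1,5) count=0: revealed 6 new [(0,4) (0,5) (1,4) (1,5) (2,4) (2,5)] -> total=7
Click 3 (4,0) count=2: revealed 1 new [(4,0)] -> total=8

Answer: 8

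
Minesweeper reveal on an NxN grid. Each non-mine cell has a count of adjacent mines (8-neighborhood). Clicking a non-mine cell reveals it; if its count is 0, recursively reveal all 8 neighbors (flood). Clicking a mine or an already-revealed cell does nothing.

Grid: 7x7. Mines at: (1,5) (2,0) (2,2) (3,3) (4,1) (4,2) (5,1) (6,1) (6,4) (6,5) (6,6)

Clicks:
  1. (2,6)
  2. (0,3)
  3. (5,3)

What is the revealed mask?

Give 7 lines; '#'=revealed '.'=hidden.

Answer: #####..
#####..
......#
.......
.......
...#...
.......

Derivation:
Click 1 (2,6) count=1: revealed 1 new [(2,6)] -> total=1
Click 2 (0,3) count=0: revealed 10 new [(0,0) (0,1) (0,2) (0,3) (0,4) (1,0) (1,1) (1,2) (1,3) (1,4)] -> total=11
Click 3 (5,3) count=2: revealed 1 new [(5,3)] -> total=12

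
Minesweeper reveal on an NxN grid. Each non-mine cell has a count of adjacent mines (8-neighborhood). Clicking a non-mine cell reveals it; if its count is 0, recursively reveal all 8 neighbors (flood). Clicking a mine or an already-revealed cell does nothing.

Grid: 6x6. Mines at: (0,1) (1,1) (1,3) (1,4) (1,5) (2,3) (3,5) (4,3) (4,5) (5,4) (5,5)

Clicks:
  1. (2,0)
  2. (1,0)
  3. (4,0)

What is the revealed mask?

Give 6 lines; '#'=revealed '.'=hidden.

Click 1 (2,0) count=1: revealed 1 new [(2,0)] -> total=1
Click 2 (1,0) count=2: revealed 1 new [(1,0)] -> total=2
Click 3 (4,0) count=0: revealed 11 new [(2,1) (2,2) (3,0) (3,1) (3,2) (4,0) (4,1) (4,2) (5,0) (5,1) (5,2)] -> total=13

Answer: ......
#.....
###...
###...
###...
###...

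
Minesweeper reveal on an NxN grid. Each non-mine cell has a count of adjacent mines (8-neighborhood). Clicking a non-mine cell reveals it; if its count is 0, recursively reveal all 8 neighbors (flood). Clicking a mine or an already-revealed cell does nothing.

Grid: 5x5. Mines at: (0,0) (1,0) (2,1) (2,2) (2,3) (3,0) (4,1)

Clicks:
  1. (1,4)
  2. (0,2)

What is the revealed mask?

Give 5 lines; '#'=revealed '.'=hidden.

Click 1 (1,4) count=1: revealed 1 new [(1,4)] -> total=1
Click 2 (0,2) count=0: revealed 7 new [(0,1) (0,2) (0,3) (0,4) (1,1) (1,2) (1,3)] -> total=8

Answer: .####
.####
.....
.....
.....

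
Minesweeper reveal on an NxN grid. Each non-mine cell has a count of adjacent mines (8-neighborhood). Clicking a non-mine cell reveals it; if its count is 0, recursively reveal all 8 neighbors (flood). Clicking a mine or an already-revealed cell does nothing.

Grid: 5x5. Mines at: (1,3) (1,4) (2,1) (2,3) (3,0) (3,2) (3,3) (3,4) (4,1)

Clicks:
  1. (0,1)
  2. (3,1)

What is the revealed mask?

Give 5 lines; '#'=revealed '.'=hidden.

Answer: ###..
###..
.....
.#...
.....

Derivation:
Click 1 (0,1) count=0: revealed 6 new [(0,0) (0,1) (0,2) (1,0) (1,1) (1,2)] -> total=6
Click 2 (3,1) count=4: revealed 1 new [(3,1)] -> total=7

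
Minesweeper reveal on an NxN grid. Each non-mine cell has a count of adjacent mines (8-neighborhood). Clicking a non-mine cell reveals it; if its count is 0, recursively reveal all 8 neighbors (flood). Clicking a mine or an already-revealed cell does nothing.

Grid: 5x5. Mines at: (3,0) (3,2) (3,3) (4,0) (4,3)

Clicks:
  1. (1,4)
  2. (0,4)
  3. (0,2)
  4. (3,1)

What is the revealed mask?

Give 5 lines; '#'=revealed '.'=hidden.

Click 1 (1,4) count=0: revealed 15 new [(0,0) (0,1) (0,2) (0,3) (0,4) (1,0) (1,1) (1,2) (1,3) (1,4) (2,0) (2,1) (2,2) (2,3) (2,4)] -> total=15
Click 2 (0,4) count=0: revealed 0 new [(none)] -> total=15
Click 3 (0,2) count=0: revealed 0 new [(none)] -> total=15
Click 4 (3,1) count=3: revealed 1 new [(3,1)] -> total=16

Answer: #####
#####
#####
.#...
.....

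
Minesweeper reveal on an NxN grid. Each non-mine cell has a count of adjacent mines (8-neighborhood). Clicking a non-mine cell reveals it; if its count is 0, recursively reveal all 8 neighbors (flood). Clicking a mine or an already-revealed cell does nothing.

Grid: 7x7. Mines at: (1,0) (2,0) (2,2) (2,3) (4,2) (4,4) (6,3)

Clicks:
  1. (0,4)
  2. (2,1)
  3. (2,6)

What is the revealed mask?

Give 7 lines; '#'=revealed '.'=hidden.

Click 1 (0,4) count=0: revealed 26 new [(0,1) (0,2) (0,3) (0,4) (0,5) (0,6) (1,1) (1,2) (1,3) (1,4) (1,5) (1,6) (2,4) (2,5) (2,6) (3,4) (3,5) (3,6) (4,5) (4,6) (5,4) (5,5) (5,6) (6,4) (6,5) (6,6)] -> total=26
Click 2 (2,1) count=3: revealed 1 new [(2,1)] -> total=27
Click 3 (2,6) count=0: revealed 0 new [(none)] -> total=27

Answer: .######
.######
.#..###
....###
.....##
....###
....###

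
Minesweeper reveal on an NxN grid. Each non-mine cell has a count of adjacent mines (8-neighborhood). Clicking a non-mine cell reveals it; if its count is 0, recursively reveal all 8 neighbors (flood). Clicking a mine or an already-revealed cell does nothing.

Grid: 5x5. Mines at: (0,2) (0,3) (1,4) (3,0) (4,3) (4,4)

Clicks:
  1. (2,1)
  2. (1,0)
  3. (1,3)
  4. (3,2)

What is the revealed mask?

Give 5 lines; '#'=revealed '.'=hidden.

Click 1 (2,1) count=1: revealed 1 new [(2,1)] -> total=1
Click 2 (1,0) count=0: revealed 5 new [(0,0) (0,1) (1,0) (1,1) (2,0)] -> total=6
Click 3 (1,3) count=3: revealed 1 new [(1,3)] -> total=7
Click 4 (3,2) count=1: revealed 1 new [(3,2)] -> total=8

Answer: ##...
##.#.
##...
..#..
.....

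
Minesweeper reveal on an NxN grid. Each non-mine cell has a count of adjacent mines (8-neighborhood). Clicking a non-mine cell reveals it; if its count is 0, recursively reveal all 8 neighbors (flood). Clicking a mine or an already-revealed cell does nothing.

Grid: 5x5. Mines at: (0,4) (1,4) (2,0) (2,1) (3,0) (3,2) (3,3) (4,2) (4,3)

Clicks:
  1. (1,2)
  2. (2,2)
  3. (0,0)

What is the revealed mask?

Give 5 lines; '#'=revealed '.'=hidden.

Answer: ####.
####.
..#..
.....
.....

Derivation:
Click 1 (1,2) count=1: revealed 1 new [(1,2)] -> total=1
Click 2 (2,2) count=3: revealed 1 new [(2,2)] -> total=2
Click 3 (0,0) count=0: revealed 7 new [(0,0) (0,1) (0,2) (0,3) (1,0) (1,1) (1,3)] -> total=9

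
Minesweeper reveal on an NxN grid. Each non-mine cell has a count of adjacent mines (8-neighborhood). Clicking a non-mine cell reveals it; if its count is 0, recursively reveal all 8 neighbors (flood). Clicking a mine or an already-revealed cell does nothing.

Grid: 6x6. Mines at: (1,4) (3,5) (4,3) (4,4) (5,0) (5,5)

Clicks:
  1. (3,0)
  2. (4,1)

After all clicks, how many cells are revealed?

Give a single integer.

Answer: 19

Derivation:
Click 1 (3,0) count=0: revealed 19 new [(0,0) (0,1) (0,2) (0,3) (1,0) (1,1) (1,2) (1,3) (2,0) (2,1) (2,2) (2,3) (3,0) (3,1) (3,2) (3,3) (4,0) (4,1) (4,2)] -> total=19
Click 2 (4,1) count=1: revealed 0 new [(none)] -> total=19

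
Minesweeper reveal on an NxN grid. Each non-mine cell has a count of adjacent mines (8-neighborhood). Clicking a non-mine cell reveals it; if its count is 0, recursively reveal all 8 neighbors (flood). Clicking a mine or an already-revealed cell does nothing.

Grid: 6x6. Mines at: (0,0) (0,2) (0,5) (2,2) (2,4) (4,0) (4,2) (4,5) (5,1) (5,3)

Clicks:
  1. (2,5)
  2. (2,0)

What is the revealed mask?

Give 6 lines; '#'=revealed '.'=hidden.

Answer: ......
##....
##...#
##....
......
......

Derivation:
Click 1 (2,5) count=1: revealed 1 new [(2,5)] -> total=1
Click 2 (2,0) count=0: revealed 6 new [(1,0) (1,1) (2,0) (2,1) (3,0) (3,1)] -> total=7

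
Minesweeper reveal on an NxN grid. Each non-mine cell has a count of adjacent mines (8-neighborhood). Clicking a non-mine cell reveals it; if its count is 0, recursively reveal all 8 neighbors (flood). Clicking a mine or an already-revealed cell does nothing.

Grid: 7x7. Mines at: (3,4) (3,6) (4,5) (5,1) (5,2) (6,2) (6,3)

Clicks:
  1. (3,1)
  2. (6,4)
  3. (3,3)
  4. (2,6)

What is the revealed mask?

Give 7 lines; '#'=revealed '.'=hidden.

Answer: #######
#######
#######
####...
####...
.......
....#..

Derivation:
Click 1 (3,1) count=0: revealed 29 new [(0,0) (0,1) (0,2) (0,3) (0,4) (0,5) (0,6) (1,0) (1,1) (1,2) (1,3) (1,4) (1,5) (1,6) (2,0) (2,1) (2,2) (2,3) (2,4) (2,5) (2,6) (3,0) (3,1) (3,2) (3,3) (4,0) (4,1) (4,2) (4,3)] -> total=29
Click 2 (6,4) count=1: revealed 1 new [(6,4)] -> total=30
Click 3 (3,3) count=1: revealed 0 new [(none)] -> total=30
Click 4 (2,6) count=1: revealed 0 new [(none)] -> total=30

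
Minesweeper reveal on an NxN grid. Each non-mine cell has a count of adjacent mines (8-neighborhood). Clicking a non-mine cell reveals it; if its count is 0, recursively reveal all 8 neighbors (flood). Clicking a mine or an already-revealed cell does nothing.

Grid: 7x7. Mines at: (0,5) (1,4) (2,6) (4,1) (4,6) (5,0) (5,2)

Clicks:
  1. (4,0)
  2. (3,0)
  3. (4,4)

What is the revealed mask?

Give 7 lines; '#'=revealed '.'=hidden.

Click 1 (4,0) count=2: revealed 1 new [(4,0)] -> total=1
Click 2 (3,0) count=1: revealed 1 new [(3,0)] -> total=2
Click 3 (4,4) count=0: revealed 31 new [(0,0) (0,1) (0,2) (0,3) (1,0) (1,1) (1,2) (1,3) (2,0) (2,1) (2,2) (2,3) (2,4) (2,5) (3,1) (3,2) (3,3) (3,4) (3,5) (4,2) (4,3) (4,4) (4,5) (5,3) (5,4) (5,5) (5,6) (6,3) (6,4) (6,5) (6,6)] -> total=33

Answer: ####...
####...
######.
######.
#.####.
...####
...####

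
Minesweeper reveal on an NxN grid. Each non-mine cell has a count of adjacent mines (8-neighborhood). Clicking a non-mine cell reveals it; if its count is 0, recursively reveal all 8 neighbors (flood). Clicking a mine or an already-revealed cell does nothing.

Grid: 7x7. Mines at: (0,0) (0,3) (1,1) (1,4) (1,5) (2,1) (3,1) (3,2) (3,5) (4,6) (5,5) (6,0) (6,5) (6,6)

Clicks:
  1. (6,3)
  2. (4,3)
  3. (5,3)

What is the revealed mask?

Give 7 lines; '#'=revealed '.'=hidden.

Answer: .......
.......
.......
.......
.####..
.####..
.####..

Derivation:
Click 1 (6,3) count=0: revealed 12 new [(4,1) (4,2) (4,3) (4,4) (5,1) (5,2) (5,3) (5,4) (6,1) (6,2) (6,3) (6,4)] -> total=12
Click 2 (4,3) count=1: revealed 0 new [(none)] -> total=12
Click 3 (5,3) count=0: revealed 0 new [(none)] -> total=12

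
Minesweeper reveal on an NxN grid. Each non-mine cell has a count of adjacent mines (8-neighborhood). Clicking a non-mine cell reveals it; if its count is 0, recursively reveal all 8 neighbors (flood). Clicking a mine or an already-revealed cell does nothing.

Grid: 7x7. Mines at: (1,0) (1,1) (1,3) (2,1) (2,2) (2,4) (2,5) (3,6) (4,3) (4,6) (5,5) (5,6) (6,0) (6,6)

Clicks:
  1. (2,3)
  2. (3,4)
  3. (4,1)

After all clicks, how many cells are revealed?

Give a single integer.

Answer: 11

Derivation:
Click 1 (2,3) count=3: revealed 1 new [(2,3)] -> total=1
Click 2 (3,4) count=3: revealed 1 new [(3,4)] -> total=2
Click 3 (4,1) count=0: revealed 9 new [(3,0) (3,1) (3,2) (4,0) (4,1) (4,2) (5,0) (5,1) (5,2)] -> total=11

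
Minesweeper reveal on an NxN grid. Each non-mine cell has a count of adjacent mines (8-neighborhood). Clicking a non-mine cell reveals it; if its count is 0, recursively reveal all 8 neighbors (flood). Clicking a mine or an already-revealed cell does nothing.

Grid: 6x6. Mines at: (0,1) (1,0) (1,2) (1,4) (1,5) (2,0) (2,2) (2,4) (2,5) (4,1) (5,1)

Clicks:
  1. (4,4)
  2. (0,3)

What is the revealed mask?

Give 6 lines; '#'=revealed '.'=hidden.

Answer: ...#..
......
......
..####
..####
..####

Derivation:
Click 1 (4,4) count=0: revealed 12 new [(3,2) (3,3) (3,4) (3,5) (4,2) (4,3) (4,4) (4,5) (5,2) (5,3) (5,4) (5,5)] -> total=12
Click 2 (0,3) count=2: revealed 1 new [(0,3)] -> total=13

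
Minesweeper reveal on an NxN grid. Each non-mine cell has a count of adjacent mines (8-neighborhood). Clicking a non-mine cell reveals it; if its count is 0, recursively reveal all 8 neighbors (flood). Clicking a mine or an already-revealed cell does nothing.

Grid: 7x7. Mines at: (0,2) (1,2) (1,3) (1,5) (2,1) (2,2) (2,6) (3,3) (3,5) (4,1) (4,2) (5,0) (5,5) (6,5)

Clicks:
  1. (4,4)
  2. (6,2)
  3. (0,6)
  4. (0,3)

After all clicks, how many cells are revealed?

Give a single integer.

Answer: 11

Derivation:
Click 1 (4,4) count=3: revealed 1 new [(4,4)] -> total=1
Click 2 (6,2) count=0: revealed 8 new [(5,1) (5,2) (5,3) (5,4) (6,1) (6,2) (6,3) (6,4)] -> total=9
Click 3 (0,6) count=1: revealed 1 new [(0,6)] -> total=10
Click 4 (0,3) count=3: revealed 1 new [(0,3)] -> total=11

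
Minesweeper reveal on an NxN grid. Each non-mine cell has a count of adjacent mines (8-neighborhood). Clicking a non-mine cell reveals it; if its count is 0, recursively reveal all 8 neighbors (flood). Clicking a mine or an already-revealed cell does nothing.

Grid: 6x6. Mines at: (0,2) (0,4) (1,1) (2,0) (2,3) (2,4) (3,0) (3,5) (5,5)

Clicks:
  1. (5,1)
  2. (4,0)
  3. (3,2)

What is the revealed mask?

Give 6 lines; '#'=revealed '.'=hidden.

Click 1 (5,1) count=0: revealed 14 new [(3,1) (3,2) (3,3) (3,4) (4,0) (4,1) (4,2) (4,3) (4,4) (5,0) (5,1) (5,2) (5,3) (5,4)] -> total=14
Click 2 (4,0) count=1: revealed 0 new [(none)] -> total=14
Click 3 (3,2) count=1: revealed 0 new [(none)] -> total=14

Answer: ......
......
......
.####.
#####.
#####.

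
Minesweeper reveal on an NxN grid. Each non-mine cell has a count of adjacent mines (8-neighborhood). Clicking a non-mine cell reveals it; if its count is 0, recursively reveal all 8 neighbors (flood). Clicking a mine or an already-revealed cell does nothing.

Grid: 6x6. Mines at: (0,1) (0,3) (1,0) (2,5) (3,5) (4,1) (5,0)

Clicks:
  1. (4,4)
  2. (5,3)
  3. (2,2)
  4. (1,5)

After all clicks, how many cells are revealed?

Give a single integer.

Answer: 21

Derivation:
Click 1 (4,4) count=1: revealed 1 new [(4,4)] -> total=1
Click 2 (5,3) count=0: revealed 19 new [(1,1) (1,2) (1,3) (1,4) (2,1) (2,2) (2,3) (2,4) (3,1) (3,2) (3,3) (3,4) (4,2) (4,3) (4,5) (5,2) (5,3) (5,4) (5,5)] -> total=20
Click 3 (2,2) count=0: revealed 0 new [(none)] -> total=20
Click 4 (1,5) count=1: revealed 1 new [(1,5)] -> total=21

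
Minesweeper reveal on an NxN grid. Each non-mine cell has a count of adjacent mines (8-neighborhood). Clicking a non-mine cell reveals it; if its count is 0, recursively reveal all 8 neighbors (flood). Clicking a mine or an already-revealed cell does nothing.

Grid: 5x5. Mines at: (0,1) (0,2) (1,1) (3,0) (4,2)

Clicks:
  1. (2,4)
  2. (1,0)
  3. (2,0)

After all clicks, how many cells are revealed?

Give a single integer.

Click 1 (2,4) count=0: revealed 13 new [(0,3) (0,4) (1,2) (1,3) (1,4) (2,2) (2,3) (2,4) (3,2) (3,3) (3,4) (4,3) (4,4)] -> total=13
Click 2 (1,0) count=2: revealed 1 new [(1,0)] -> total=14
Click 3 (2,0) count=2: revealed 1 new [(2,0)] -> total=15

Answer: 15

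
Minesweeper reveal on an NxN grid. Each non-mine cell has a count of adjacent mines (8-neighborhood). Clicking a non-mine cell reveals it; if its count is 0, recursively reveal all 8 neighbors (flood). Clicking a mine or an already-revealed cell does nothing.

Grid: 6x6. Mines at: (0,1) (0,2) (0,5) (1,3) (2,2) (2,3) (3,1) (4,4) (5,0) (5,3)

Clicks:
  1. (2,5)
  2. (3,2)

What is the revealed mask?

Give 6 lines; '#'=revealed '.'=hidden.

Click 1 (2,5) count=0: revealed 6 new [(1,4) (1,5) (2,4) (2,5) (3,4) (3,5)] -> total=6
Click 2 (3,2) count=3: revealed 1 new [(3,2)] -> total=7

Answer: ......
....##
....##
..#.##
......
......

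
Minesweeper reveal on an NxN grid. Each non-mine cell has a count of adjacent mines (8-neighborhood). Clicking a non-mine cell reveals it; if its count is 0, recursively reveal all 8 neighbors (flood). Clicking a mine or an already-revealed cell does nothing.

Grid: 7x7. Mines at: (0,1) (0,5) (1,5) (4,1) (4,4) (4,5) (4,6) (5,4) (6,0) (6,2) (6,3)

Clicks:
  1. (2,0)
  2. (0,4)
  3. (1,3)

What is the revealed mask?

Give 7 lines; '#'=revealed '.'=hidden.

Answer: ..###..
#####..
#####..
#####..
.......
.......
.......

Derivation:
Click 1 (2,0) count=0: revealed 18 new [(0,2) (0,3) (0,4) (1,0) (1,1) (1,2) (1,3) (1,4) (2,0) (2,1) (2,2) (2,3) (2,4) (3,0) (3,1) (3,2) (3,3) (3,4)] -> total=18
Click 2 (0,4) count=2: revealed 0 new [(none)] -> total=18
Click 3 (1,3) count=0: revealed 0 new [(none)] -> total=18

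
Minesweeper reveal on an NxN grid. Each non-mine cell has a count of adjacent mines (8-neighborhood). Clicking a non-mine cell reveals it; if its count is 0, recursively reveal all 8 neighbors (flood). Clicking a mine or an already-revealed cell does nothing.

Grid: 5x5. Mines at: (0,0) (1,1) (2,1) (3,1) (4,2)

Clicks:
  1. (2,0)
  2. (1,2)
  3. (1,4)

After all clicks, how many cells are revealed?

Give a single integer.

Answer: 15

Derivation:
Click 1 (2,0) count=3: revealed 1 new [(2,0)] -> total=1
Click 2 (1,2) count=2: revealed 1 new [(1,2)] -> total=2
Click 3 (1,4) count=0: revealed 13 new [(0,2) (0,3) (0,4) (1,3) (1,4) (2,2) (2,3) (2,4) (3,2) (3,3) (3,4) (4,3) (4,4)] -> total=15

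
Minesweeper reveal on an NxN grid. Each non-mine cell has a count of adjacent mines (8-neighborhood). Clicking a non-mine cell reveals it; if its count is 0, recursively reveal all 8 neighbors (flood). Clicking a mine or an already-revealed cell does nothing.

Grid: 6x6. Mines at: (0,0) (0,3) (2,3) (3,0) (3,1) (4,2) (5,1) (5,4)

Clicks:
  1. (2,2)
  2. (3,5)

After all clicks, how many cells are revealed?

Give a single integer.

Answer: 11

Derivation:
Click 1 (2,2) count=2: revealed 1 new [(2,2)] -> total=1
Click 2 (3,5) count=0: revealed 10 new [(0,4) (0,5) (1,4) (1,5) (2,4) (2,5) (3,4) (3,5) (4,4) (4,5)] -> total=11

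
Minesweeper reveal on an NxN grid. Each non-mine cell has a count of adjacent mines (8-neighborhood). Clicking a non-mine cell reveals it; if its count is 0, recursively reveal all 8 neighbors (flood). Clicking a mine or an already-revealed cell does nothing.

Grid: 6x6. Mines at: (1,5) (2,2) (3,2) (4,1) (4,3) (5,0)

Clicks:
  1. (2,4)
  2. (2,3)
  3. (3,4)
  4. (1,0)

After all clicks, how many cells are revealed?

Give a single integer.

Answer: 17

Derivation:
Click 1 (2,4) count=1: revealed 1 new [(2,4)] -> total=1
Click 2 (2,3) count=2: revealed 1 new [(2,3)] -> total=2
Click 3 (3,4) count=1: revealed 1 new [(3,4)] -> total=3
Click 4 (1,0) count=0: revealed 14 new [(0,0) (0,1) (0,2) (0,3) (0,4) (1,0) (1,1) (1,2) (1,3) (1,4) (2,0) (2,1) (3,0) (3,1)] -> total=17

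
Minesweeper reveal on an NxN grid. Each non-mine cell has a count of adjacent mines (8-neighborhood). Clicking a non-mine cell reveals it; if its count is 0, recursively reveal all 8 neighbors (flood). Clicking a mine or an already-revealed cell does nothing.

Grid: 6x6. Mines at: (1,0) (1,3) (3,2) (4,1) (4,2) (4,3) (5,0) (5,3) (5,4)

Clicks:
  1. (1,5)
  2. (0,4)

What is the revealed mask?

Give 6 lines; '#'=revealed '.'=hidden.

Answer: ....##
....##
....##
....##
....##
......

Derivation:
Click 1 (1,5) count=0: revealed 10 new [(0,4) (0,5) (1,4) (1,5) (2,4) (2,5) (3,4) (3,5) (4,4) (4,5)] -> total=10
Click 2 (0,4) count=1: revealed 0 new [(none)] -> total=10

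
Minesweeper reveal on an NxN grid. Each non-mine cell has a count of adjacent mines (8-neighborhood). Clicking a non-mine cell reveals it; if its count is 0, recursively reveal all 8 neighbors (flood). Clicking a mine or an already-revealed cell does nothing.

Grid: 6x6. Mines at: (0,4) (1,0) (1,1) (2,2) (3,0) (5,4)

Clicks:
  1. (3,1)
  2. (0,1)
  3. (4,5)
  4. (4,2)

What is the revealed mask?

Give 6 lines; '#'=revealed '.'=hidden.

Click 1 (3,1) count=2: revealed 1 new [(3,1)] -> total=1
Click 2 (0,1) count=2: revealed 1 new [(0,1)] -> total=2
Click 3 (4,5) count=1: revealed 1 new [(4,5)] -> total=3
Click 4 (4,2) count=0: revealed 10 new [(3,2) (3,3) (4,0) (4,1) (4,2) (4,3) (5,0) (5,1) (5,2) (5,3)] -> total=13

Answer: .#....
......
......
.###..
####.#
####..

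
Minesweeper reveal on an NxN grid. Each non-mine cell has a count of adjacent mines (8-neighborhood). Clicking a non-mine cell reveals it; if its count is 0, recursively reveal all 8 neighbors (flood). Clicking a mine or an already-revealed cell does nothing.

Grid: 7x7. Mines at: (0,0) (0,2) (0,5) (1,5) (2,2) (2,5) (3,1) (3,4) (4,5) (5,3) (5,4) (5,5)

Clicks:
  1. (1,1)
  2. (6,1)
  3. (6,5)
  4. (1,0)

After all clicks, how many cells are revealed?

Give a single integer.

Answer: 12

Derivation:
Click 1 (1,1) count=3: revealed 1 new [(1,1)] -> total=1
Click 2 (6,1) count=0: revealed 9 new [(4,0) (4,1) (4,2) (5,0) (5,1) (5,2) (6,0) (6,1) (6,2)] -> total=10
Click 3 (6,5) count=2: revealed 1 new [(6,5)] -> total=11
Click 4 (1,0) count=1: revealed 1 new [(1,0)] -> total=12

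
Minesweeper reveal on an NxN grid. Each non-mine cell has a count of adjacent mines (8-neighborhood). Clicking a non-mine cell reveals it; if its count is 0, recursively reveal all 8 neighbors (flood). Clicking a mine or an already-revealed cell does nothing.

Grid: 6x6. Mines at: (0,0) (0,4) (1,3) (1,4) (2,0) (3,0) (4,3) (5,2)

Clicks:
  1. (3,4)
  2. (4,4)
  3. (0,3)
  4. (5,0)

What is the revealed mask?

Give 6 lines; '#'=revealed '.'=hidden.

Click 1 (3,4) count=1: revealed 1 new [(3,4)] -> total=1
Click 2 (4,4) count=1: revealed 1 new [(4,4)] -> total=2
Click 3 (0,3) count=3: revealed 1 new [(0,3)] -> total=3
Click 4 (5,0) count=0: revealed 4 new [(4,0) (4,1) (5,0) (5,1)] -> total=7

Answer: ...#..
......
......
....#.
##..#.
##....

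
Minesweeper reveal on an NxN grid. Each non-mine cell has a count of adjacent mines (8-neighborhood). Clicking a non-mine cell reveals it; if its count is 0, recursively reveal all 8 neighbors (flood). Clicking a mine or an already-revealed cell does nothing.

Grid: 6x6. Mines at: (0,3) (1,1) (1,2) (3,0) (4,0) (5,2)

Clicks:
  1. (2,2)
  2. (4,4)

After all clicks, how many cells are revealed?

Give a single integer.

Answer: 23

Derivation:
Click 1 (2,2) count=2: revealed 1 new [(2,2)] -> total=1
Click 2 (4,4) count=0: revealed 22 new [(0,4) (0,5) (1,3) (1,4) (1,5) (2,1) (2,3) (2,4) (2,5) (3,1) (3,2) (3,3) (3,4) (3,5) (4,1) (4,2) (4,3) (4,4) (4,5) (5,3) (5,4) (5,5)] -> total=23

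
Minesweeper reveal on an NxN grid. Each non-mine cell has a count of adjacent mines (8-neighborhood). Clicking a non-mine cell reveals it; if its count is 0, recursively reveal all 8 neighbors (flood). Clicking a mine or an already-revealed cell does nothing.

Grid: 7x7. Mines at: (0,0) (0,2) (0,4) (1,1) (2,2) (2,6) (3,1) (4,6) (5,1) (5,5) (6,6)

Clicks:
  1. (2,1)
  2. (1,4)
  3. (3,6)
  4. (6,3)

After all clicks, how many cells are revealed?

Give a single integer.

Click 1 (2,1) count=3: revealed 1 new [(2,1)] -> total=1
Click 2 (1,4) count=1: revealed 1 new [(1,4)] -> total=2
Click 3 (3,6) count=2: revealed 1 new [(3,6)] -> total=3
Click 4 (6,3) count=0: revealed 19 new [(1,3) (1,5) (2,3) (2,4) (2,5) (3,2) (3,3) (3,4) (3,5) (4,2) (4,3) (4,4) (4,5) (5,2) (5,3) (5,4) (6,2) (6,3) (6,4)] -> total=22

Answer: 22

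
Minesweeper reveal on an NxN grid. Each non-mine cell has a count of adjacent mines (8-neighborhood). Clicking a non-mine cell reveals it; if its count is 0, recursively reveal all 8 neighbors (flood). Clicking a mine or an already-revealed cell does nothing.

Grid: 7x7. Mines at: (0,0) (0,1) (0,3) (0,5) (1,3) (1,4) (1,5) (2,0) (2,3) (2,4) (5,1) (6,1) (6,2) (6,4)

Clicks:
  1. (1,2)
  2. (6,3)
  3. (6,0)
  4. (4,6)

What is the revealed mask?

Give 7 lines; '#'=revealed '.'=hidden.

Answer: .......
..#....
.....##
..#####
..#####
..#####
#..#.##

Derivation:
Click 1 (1,2) count=4: revealed 1 new [(1,2)] -> total=1
Click 2 (6,3) count=2: revealed 1 new [(6,3)] -> total=2
Click 3 (6,0) count=2: revealed 1 new [(6,0)] -> total=3
Click 4 (4,6) count=0: revealed 19 new [(2,5) (2,6) (3,2) (3,3) (3,4) (3,5) (3,6) (4,2) (4,3) (4,4) (4,5) (4,6) (5,2) (5,3) (5,4) (5,5) (5,6) (6,5) (6,6)] -> total=22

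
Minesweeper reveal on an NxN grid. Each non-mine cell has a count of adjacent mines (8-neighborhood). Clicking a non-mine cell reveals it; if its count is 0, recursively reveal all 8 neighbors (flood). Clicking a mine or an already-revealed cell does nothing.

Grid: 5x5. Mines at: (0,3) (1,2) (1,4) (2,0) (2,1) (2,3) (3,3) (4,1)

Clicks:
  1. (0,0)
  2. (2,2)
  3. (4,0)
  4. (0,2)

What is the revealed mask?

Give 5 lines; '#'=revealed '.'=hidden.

Click 1 (0,0) count=0: revealed 4 new [(0,0) (0,1) (1,0) (1,1)] -> total=4
Click 2 (2,2) count=4: revealed 1 new [(2,2)] -> total=5
Click 3 (4,0) count=1: revealed 1 new [(4,0)] -> total=6
Click 4 (0,2) count=2: revealed 1 new [(0,2)] -> total=7

Answer: ###..
##...
..#..
.....
#....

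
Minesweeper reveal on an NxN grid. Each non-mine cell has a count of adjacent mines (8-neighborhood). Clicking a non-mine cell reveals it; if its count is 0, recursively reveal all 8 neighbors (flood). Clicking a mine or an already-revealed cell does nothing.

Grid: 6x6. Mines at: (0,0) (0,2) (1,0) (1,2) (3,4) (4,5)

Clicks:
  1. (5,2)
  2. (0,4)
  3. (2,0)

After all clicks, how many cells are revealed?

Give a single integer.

Answer: 26

Derivation:
Click 1 (5,2) count=0: revealed 18 new [(2,0) (2,1) (2,2) (2,3) (3,0) (3,1) (3,2) (3,3) (4,0) (4,1) (4,2) (4,3) (4,4) (5,0) (5,1) (5,2) (5,3) (5,4)] -> total=18
Click 2 (0,4) count=0: revealed 8 new [(0,3) (0,4) (0,5) (1,3) (1,4) (1,5) (2,4) (2,5)] -> total=26
Click 3 (2,0) count=1: revealed 0 new [(none)] -> total=26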